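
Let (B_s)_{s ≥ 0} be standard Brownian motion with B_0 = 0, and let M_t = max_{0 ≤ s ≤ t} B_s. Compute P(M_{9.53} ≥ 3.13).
P(M_{9.53} ≥ 3.13) = 2·P(B_{9.53} ≥ 3.13) = 2(1 − Φ(3.13/√9.53)) ≈ 0.3106

By the reflection principle for Brownian motion, P(M_t ≥ a) = 2 · P(B_t ≥ a) for a ≥ 0. Since B_t ~ N(0, t), P(B_t ≥ 3.13) = 1 − Φ(3.13/√t) = 1 − Φ(3.13/√9.53) = 1 − Φ(1.0139). So
  P(M_{9.53} ≥ 3.13) = 2(1 − Φ(1.0139)) ≈ 0.3106.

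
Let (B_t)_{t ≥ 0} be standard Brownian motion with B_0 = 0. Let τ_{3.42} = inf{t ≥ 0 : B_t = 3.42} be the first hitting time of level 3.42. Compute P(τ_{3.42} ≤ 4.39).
P(τ_{3.42} ≤ 4.39) = 2(1 − Φ(3.42/√4.39)) = 2(1 − Φ(1.6323)) ≈ 0.1026

By the reflection principle for standard BM, P(τ_b ≤ t) = 2 · P(B_t ≥ b). Since B_t ~ N(0, t), P(B_t ≥ 3.42) = 1 − Φ(3.42/√t) = 1 − Φ(3.42/√4.39) = 1 − Φ(1.6323) ≈ 0.05131. Doubling: P(τ_{3.42} ≤ 4.39) ≈ 2 · 0.05131 = 0.10262 ≈ 0.1026.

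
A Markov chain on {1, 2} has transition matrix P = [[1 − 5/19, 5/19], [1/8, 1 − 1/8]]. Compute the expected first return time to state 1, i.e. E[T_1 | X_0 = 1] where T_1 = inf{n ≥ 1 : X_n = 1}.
E[T_1 | X_0 = 1] = 1/π_1 = 59/19

For an irreducible recurrent Markov chain with stationary distribution π, E[T_i | X_0 = i] = 1/π_i (Kac's formula). Here π_1 = (1/8)/(5/19 + 1/8) = (1/8)/(59/152) = 19/59, so E[T_1 | X_0 = 1] = 1/π_1 = (5/19 + 1/8)/(1/8) = (59/152)/(1/8) = 59/19.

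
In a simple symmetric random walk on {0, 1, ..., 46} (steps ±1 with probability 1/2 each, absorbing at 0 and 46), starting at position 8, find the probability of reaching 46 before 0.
P(hit 46 before 0) = 8/46 = 4/23

Let u_k = P(hit 46 before 0 | start at k). Then u_0 = 0, u_46 = 1, and u_k = u_{k-1}/2 + u_{k+1}/2 for 1 ≤ k ≤ 45. This harmonic recurrence is solved by u_k = k/46, giving u_8 = 8/46 = 4/23.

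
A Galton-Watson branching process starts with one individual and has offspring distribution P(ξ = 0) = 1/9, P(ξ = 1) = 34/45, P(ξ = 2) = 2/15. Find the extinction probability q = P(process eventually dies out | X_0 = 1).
q = 5/6

The pgf is f(s) = 1/9 + 34/45·s + 2/15·s². The extinction probability q is the smallest fixed point of f in [0, 1]. Setting s = f(s):
  2/15·s² + (34/45 − 1)·s + 1/9 = 0
  2/15·s² − (1/9 + 2/15)·s + 1/9 = 0
which factors as (s − 1)·(2/15·s − 1/9) = 0, giving roots s = 1 and s = (1/9)/(2/15) = 5/6.
Mean offspring μ = 34/45 + 2·2/15 = 46/45 > 1 (supercritical), so q < 1. The extinction probability is the smaller root: q = (1/9)/(2/15) = 5/6.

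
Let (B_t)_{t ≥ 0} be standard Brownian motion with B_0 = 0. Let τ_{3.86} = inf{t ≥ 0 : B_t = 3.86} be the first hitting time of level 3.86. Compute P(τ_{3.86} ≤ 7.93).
P(τ_{3.86} ≤ 7.93) = 2(1 − Φ(3.86/√7.93)) = 2(1 − Φ(1.3707)) ≈ 0.1705

By the reflection principle for standard BM, P(τ_b ≤ t) = 2 · P(B_t ≥ b). Since B_t ~ N(0, t), P(B_t ≥ 3.86) = 1 − Φ(3.86/√t) = 1 − Φ(3.86/√7.93) = 1 − Φ(1.3707) ≈ 0.08523. Doubling: P(τ_{3.86} ≤ 7.93) ≈ 2 · 0.08523 = 0.17046 ≈ 0.1705.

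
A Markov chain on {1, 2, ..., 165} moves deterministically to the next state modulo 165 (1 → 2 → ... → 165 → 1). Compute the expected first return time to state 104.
E[T_104 | X_0 = 104] = 165

The chain cycles deterministically, so starting at state 104 it returns in exactly 165 steps. Equivalently, the stationary distribution is uniform π_j = 1/165 for every state j, so by Kac's formula E[T_104] = 1/π_104 = 165.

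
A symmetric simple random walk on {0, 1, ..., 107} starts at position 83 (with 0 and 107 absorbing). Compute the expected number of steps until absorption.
E[τ | X_0 = 83] = 1992

Let v_k = E[τ | X_0 = k]. Boundary: v_0 = v_107 = 0. Recurrence: v_k = 1 + (v_{k-1} + v_{k+1})/2 for 1 ≤ k ≤ 106. The particular solution to v_k − (v_{k-1} + v_{k+1})/2 = 1 is v_k = −k^2. Adding homogeneous solution A + B k and matching boundaries gives v_k = k (107 − k). Substituting k = 83: v_83 = 83 · 24 = 1992.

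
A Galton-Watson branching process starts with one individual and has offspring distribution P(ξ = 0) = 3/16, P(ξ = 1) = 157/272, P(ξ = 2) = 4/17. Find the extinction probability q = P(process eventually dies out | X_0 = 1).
q = 51/64

The pgf is f(s) = 3/16 + 157/272·s + 4/17·s². The extinction probability q is the smallest fixed point of f in [0, 1]. Setting s = f(s):
  4/17·s² + (157/272 − 1)·s + 3/16 = 0
  4/17·s² − (3/16 + 4/17)·s + 3/16 = 0
which factors as (s − 1)·(4/17·s − 3/16) = 0, giving roots s = 1 and s = (3/16)/(4/17) = 51/64.
Mean offspring μ = 157/272 + 2·4/17 = 285/272 > 1 (supercritical), so q < 1. The extinction probability is the smaller root: q = (3/16)/(4/17) = 51/64.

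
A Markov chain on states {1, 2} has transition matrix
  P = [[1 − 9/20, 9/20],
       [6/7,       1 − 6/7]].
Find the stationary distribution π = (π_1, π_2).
π_1 = 40/61, π_2 = 21/61

Solve πP = π with π_1 + π_2 = 1. From πP = π: π_1 · (1 − 9/20) + π_2 · 6/7 = π_1 ⇒ π_2 · 6/7 = π_1 · 9/20 ⇒ π_2/π_1 = (9/20)/(6/7) = 21/40. Together with π_1 + π_2 = 1:
  π_1 = (6/7)/(9/20 + 6/7) = (6/7)/(183/140) = 40/61,
  π_2 = (9/20)/(9/20 + 6/7) = (9/20)/(183/140) = 21/61.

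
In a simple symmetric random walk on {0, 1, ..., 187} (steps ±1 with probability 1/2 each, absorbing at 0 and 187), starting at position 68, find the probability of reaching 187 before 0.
P(hit 187 before 0) = 68/187 = 4/11

Let u_k = P(hit 187 before 0 | start at k). Then u_0 = 0, u_187 = 1, and u_k = u_{k-1}/2 + u_{k+1}/2 for 1 ≤ k ≤ 186. This harmonic recurrence is solved by u_k = k/187, giving u_68 = 68/187 = 4/11.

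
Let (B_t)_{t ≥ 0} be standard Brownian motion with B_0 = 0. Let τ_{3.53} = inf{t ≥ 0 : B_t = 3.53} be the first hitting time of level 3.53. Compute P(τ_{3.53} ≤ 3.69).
P(τ_{3.53} ≤ 3.69) = 2(1 − Φ(3.53/√3.69)) = 2(1 − Φ(1.8376)) ≈ 0.0661

By the reflection principle for standard BM, P(τ_b ≤ t) = 2 · P(B_t ≥ b). Since B_t ~ N(0, t), P(B_t ≥ 3.53) = 1 − Φ(3.53/√t) = 1 − Φ(3.53/√3.69) = 1 − Φ(1.8376) ≈ 0.03306. Doubling: P(τ_{3.53} ≤ 3.69) ≈ 2 · 0.03306 = 0.06612 ≈ 0.0661.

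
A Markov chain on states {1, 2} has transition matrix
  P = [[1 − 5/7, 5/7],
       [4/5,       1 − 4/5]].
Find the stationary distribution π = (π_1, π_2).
π_1 = 28/53, π_2 = 25/53

Solve πP = π with π_1 + π_2 = 1. From πP = π: π_1 · (1 − 5/7) + π_2 · 4/5 = π_1 ⇒ π_2 · 4/5 = π_1 · 5/7 ⇒ π_2/π_1 = (5/7)/(4/5) = 25/28. Together with π_1 + π_2 = 1:
  π_1 = (4/5)/(5/7 + 4/5) = (4/5)/(53/35) = 28/53,
  π_2 = (5/7)/(5/7 + 4/5) = (5/7)/(53/35) = 25/53.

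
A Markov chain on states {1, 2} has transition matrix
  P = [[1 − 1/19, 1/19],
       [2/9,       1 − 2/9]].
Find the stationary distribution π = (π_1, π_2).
π_1 = 38/47, π_2 = 9/47

Solve πP = π with π_1 + π_2 = 1. From πP = π: π_1 · (1 − 1/19) + π_2 · 2/9 = π_1 ⇒ π_2 · 2/9 = π_1 · 1/19 ⇒ π_2/π_1 = (1/19)/(2/9) = 9/38. Together with π_1 + π_2 = 1:
  π_1 = (2/9)/(1/19 + 2/9) = (2/9)/(47/171) = 38/47,
  π_2 = (1/19)/(1/19 + 2/9) = (1/19)/(47/171) = 9/47.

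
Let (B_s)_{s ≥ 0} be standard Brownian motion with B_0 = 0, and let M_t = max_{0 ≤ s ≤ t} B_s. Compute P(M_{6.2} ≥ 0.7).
P(M_{6.2} ≥ 0.7) = 2·P(B_{6.2} ≥ 0.7) = 2(1 − Φ(0.7/√6.2)) ≈ 0.7786

By the reflection principle for Brownian motion, P(M_t ≥ a) = 2 · P(B_t ≥ a) for a ≥ 0. Since B_t ~ N(0, t), P(B_t ≥ 0.7) = 1 − Φ(0.7/√t) = 1 − Φ(0.7/√6.2) = 1 − Φ(0.2811). So
  P(M_{6.2} ≥ 0.7) = 2(1 − Φ(0.2811)) ≈ 0.7786.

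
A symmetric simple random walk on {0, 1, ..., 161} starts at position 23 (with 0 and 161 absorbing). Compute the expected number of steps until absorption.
E[τ | X_0 = 23] = 3174

Let v_k = E[τ | X_0 = k]. Boundary: v_0 = v_161 = 0. Recurrence: v_k = 1 + (v_{k-1} + v_{k+1})/2 for 1 ≤ k ≤ 160. The particular solution to v_k − (v_{k-1} + v_{k+1})/2 = 1 is v_k = −k^2. Adding homogeneous solution A + B k and matching boundaries gives v_k = k (161 − k). Substituting k = 23: v_23 = 23 · 138 = 3174.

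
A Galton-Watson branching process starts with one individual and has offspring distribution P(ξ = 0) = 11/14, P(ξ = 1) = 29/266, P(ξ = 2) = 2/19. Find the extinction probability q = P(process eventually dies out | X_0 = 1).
q = 1

Mean offspring μ = 0·11/14 + 1·29/266 + 2·2/19 = 85/266 ≤ 1. For μ ≤ 1 with offspring not concentrated at 1, the Galton-Watson process goes extinct almost surely, so q = 1.
(Algebraic check: The pgf is f(s) = 11/14 + 29/266·s + 2/19·s². The extinction probability q is the smallest fixed point of f in [0, 1]. Setting s = f(s):
  2/19·s² + (29/266 − 1)·s + 11/14 = 0
  2/19·s² − (11/14 + 2/19)·s + 11/14 = 0
which factors as (s − 1)·(2/19·s − 11/14) = 0, giving roots s = 1 and s = (11/14)/(2/19) = 209/28. Since 209/28 ≥ 1, the smallest root in [0, 1] is s = 1.)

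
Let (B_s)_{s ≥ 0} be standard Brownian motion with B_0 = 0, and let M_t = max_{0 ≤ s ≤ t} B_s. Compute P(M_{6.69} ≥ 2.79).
P(M_{6.69} ≥ 2.79) = 2·P(B_{6.69} ≥ 2.79) = 2(1 − Φ(2.79/√6.69)) ≈ 0.2807

By the reflection principle for Brownian motion, P(M_t ≥ a) = 2 · P(B_t ≥ a) for a ≥ 0. Since B_t ~ N(0, t), P(B_t ≥ 2.79) = 1 − Φ(2.79/√t) = 1 − Φ(2.79/√6.69) = 1 − Φ(1.0787). So
  P(M_{6.69} ≥ 2.79) = 2(1 − Φ(1.0787)) ≈ 0.2807.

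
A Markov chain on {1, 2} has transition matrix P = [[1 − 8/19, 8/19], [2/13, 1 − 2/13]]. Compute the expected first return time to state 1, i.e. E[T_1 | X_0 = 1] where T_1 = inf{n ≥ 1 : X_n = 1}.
E[T_1 | X_0 = 1] = 1/π_1 = 71/19

For an irreducible recurrent Markov chain with stationary distribution π, E[T_i | X_0 = i] = 1/π_i (Kac's formula). Here π_1 = (2/13)/(8/19 + 2/13) = (2/13)/(142/247) = 19/71, so E[T_1 | X_0 = 1] = 1/π_1 = (8/19 + 2/13)/(2/13) = (142/247)/(2/13) = 71/19.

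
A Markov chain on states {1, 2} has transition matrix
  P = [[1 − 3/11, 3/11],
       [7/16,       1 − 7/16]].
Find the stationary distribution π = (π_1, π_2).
π_1 = 77/125, π_2 = 48/125

Solve πP = π with π_1 + π_2 = 1. From πP = π: π_1 · (1 − 3/11) + π_2 · 7/16 = π_1 ⇒ π_2 · 7/16 = π_1 · 3/11 ⇒ π_2/π_1 = (3/11)/(7/16) = 48/77. Together with π_1 + π_2 = 1:
  π_1 = (7/16)/(3/11 + 7/16) = (7/16)/(125/176) = 77/125,
  π_2 = (3/11)/(3/11 + 7/16) = (3/11)/(125/176) = 48/125.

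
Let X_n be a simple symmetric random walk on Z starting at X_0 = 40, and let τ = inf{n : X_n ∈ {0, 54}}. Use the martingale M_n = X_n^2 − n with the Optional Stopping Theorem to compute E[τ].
E[τ] = 560

M_n = X_n^2 − n is a martingale (since E[X_{n+1}^2 | F_n] = X_n^2 + 1). By OST (τ has finite mean in a bounded region), E[M_τ] = E[M_0] = X_0^2 − 0 = 40^2 = 1600. Also E[M_τ] = E[X_τ^2] − E[τ]. The walk exits at 0 or 54, with P(hit 54 first) = 40/54, so E[X_τ^2] = 54^2 · 40/54 + 0 = 2160. Thus E[τ] = E[X_τ^2] − E[M_τ] = 2160 − 1600 = 560 = 40(54 − 40) = 560.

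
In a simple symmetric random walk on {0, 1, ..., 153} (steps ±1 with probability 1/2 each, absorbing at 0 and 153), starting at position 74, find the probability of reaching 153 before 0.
P(hit 153 before 0) = 74/153

Let u_k = P(hit 153 before 0 | start at k). Then u_0 = 0, u_153 = 1, and u_k = u_{k-1}/2 + u_{k+1}/2 for 1 ≤ k ≤ 152. This harmonic recurrence is solved by u_k = k/153, giving u_74 = 74/153.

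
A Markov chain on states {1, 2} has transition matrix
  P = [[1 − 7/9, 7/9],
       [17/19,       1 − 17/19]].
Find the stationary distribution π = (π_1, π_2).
π_1 = 153/286, π_2 = 133/286

Solve πP = π with π_1 + π_2 = 1. From πP = π: π_1 · (1 − 7/9) + π_2 · 17/19 = π_1 ⇒ π_2 · 17/19 = π_1 · 7/9 ⇒ π_2/π_1 = (7/9)/(17/19) = 133/153. Together with π_1 + π_2 = 1:
  π_1 = (17/19)/(7/9 + 17/19) = (17/19)/(286/171) = 153/286,
  π_2 = (7/9)/(7/9 + 17/19) = (7/9)/(286/171) = 133/286.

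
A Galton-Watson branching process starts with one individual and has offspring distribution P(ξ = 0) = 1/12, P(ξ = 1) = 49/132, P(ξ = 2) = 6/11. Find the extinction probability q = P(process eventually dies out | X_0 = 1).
q = 11/72

The pgf is f(s) = 1/12 + 49/132·s + 6/11·s². The extinction probability q is the smallest fixed point of f in [0, 1]. Setting s = f(s):
  6/11·s² + (49/132 − 1)·s + 1/12 = 0
  6/11·s² − (1/12 + 6/11)·s + 1/12 = 0
which factors as (s − 1)·(6/11·s − 1/12) = 0, giving roots s = 1 and s = (1/12)/(6/11) = 11/72.
Mean offspring μ = 49/132 + 2·6/11 = 193/132 > 1 (supercritical), so q < 1. The extinction probability is the smaller root: q = (1/12)/(6/11) = 11/72.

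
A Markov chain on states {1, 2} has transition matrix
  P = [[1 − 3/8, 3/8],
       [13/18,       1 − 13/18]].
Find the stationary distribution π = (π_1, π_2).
π_1 = 52/79, π_2 = 27/79

Solve πP = π with π_1 + π_2 = 1. From πP = π: π_1 · (1 − 3/8) + π_2 · 13/18 = π_1 ⇒ π_2 · 13/18 = π_1 · 3/8 ⇒ π_2/π_1 = (3/8)/(13/18) = 27/52. Together with π_1 + π_2 = 1:
  π_1 = (13/18)/(3/8 + 13/18) = (13/18)/(79/72) = 52/79,
  π_2 = (3/8)/(3/8 + 13/18) = (3/8)/(79/72) = 27/79.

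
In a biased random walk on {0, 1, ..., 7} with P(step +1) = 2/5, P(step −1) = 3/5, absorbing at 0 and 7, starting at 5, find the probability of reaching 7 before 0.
P(hit 7 before 0) = (1 − (3/2)^5) / (1 − (3/2)^7) = 844/2059

Let u_k denote P(reach 7 before 0 | start at k). Boundary: u_0 = 0, u_7 = 1. Recurrence: u_k = 2/5·u_{k+1} + 3/5·u_{k-1} for 1 ≤ k ≤ 6. Try u_k = A + B·r^k with r = q/p = (3/5)/(2/5) = 3/2. Substitution satisfies the recurrence; boundary conditions give:
  u_k = (1 − r^k) / (1 − r^N) = (1 − (3/2)^5) / (1 − (3/2)^7) = 844/2059.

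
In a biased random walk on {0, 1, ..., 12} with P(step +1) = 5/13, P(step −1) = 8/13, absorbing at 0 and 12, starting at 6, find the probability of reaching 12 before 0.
P(hit 12 before 0) = (1 − (8/5)^6) / (1 − (8/5)^12) = 15625/277769

Let u_k denote P(reach 12 before 0 | start at k). Boundary: u_0 = 0, u_12 = 1. Recurrence: u_k = 5/13·u_{k+1} + 8/13·u_{k-1} for 1 ≤ k ≤ 11. Try u_k = A + B·r^k with r = q/p = (8/13)/(5/13) = 8/5. Substitution satisfies the recurrence; boundary conditions give:
  u_k = (1 − r^k) / (1 − r^N) = (1 − (8/5)^6) / (1 − (8/5)^12) = 15625/277769.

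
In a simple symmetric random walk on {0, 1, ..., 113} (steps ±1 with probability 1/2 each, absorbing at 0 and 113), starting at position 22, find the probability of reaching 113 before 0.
P(hit 113 before 0) = 22/113

Let u_k = P(hit 113 before 0 | start at k). Then u_0 = 0, u_113 = 1, and u_k = u_{k-1}/2 + u_{k+1}/2 for 1 ≤ k ≤ 112. This harmonic recurrence is solved by u_k = k/113, giving u_22 = 22/113.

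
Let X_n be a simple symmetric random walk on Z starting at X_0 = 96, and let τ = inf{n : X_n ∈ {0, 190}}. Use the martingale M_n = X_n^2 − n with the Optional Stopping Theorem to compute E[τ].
E[τ] = 9024

M_n = X_n^2 − n is a martingale (since E[X_{n+1}^2 | F_n] = X_n^2 + 1). By OST (τ has finite mean in a bounded region), E[M_τ] = E[M_0] = X_0^2 − 0 = 96^2 = 9216. Also E[M_τ] = E[X_τ^2] − E[τ]. The walk exits at 0 or 190, with P(hit 190 first) = 96/190, so E[X_τ^2] = 190^2 · 96/190 + 0 = 18240. Thus E[τ] = E[X_τ^2] − E[M_τ] = 18240 − 9216 = 9024 = 96(190 − 96) = 9024.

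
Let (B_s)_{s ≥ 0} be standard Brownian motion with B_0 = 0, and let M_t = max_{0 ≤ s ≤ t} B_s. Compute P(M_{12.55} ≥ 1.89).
P(M_{12.55} ≥ 1.89) = 2·P(B_{12.55} ≥ 1.89) = 2(1 − Φ(1.89/√12.55)) ≈ 0.5937

By the reflection principle for Brownian motion, P(M_t ≥ a) = 2 · P(B_t ≥ a) for a ≥ 0. Since B_t ~ N(0, t), P(B_t ≥ 1.89) = 1 − Φ(1.89/√t) = 1 − Φ(1.89/√12.55) = 1 − Φ(0.5335). So
  P(M_{12.55} ≥ 1.89) = 2(1 − Φ(0.5335)) ≈ 0.5937.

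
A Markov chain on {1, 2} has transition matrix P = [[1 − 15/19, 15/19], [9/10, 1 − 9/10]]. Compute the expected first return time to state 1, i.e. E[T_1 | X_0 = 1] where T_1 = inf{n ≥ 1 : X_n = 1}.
E[T_1 | X_0 = 1] = 1/π_1 = 107/57

For an irreducible recurrent Markov chain with stationary distribution π, E[T_i | X_0 = i] = 1/π_i (Kac's formula). Here π_1 = (9/10)/(15/19 + 9/10) = (9/10)/(321/190) = 57/107, so E[T_1 | X_0 = 1] = 1/π_1 = (15/19 + 9/10)/(9/10) = (321/190)/(9/10) = 107/57.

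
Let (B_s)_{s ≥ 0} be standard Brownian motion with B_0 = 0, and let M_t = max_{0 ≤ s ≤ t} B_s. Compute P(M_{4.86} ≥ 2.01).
P(M_{4.86} ≥ 2.01) = 2·P(B_{4.86} ≥ 2.01) = 2(1 − Φ(2.01/√4.86)) ≈ 0.3619

By the reflection principle for Brownian motion, P(M_t ≥ a) = 2 · P(B_t ≥ a) for a ≥ 0. Since B_t ~ N(0, t), P(B_t ≥ 2.01) = 1 − Φ(2.01/√t) = 1 − Φ(2.01/√4.86) = 1 − Φ(0.9118). So
  P(M_{4.86} ≥ 2.01) = 2(1 − Φ(0.9118)) ≈ 0.3619.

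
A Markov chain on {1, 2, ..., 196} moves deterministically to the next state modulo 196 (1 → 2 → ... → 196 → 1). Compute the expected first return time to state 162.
E[T_162 | X_0 = 162] = 196

The chain cycles deterministically, so starting at state 162 it returns in exactly 196 steps. Equivalently, the stationary distribution is uniform π_j = 1/196 for every state j, so by Kac's formula E[T_162] = 1/π_162 = 196.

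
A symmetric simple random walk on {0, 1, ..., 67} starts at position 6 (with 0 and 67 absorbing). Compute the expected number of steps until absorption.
E[τ | X_0 = 6] = 366

Let v_k = E[τ | X_0 = k]. Boundary: v_0 = v_67 = 0. Recurrence: v_k = 1 + (v_{k-1} + v_{k+1})/2 for 1 ≤ k ≤ 66. The particular solution to v_k − (v_{k-1} + v_{k+1})/2 = 1 is v_k = −k^2. Adding homogeneous solution A + B k and matching boundaries gives v_k = k (67 − k). Substituting k = 6: v_6 = 6 · 61 = 366.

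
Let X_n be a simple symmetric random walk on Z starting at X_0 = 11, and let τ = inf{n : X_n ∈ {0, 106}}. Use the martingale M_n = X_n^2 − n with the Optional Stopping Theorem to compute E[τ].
E[τ] = 1045

M_n = X_n^2 − n is a martingale (since E[X_{n+1}^2 | F_n] = X_n^2 + 1). By OST (τ has finite mean in a bounded region), E[M_τ] = E[M_0] = X_0^2 − 0 = 11^2 = 121. Also E[M_τ] = E[X_τ^2] − E[τ]. The walk exits at 0 or 106, with P(hit 106 first) = 11/106, so E[X_τ^2] = 106^2 · 11/106 + 0 = 1166. Thus E[τ] = E[X_τ^2] − E[M_τ] = 1166 − 121 = 1045 = 11(106 − 11) = 1045.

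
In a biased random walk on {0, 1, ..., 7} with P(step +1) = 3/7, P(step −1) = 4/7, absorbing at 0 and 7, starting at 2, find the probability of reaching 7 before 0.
P(hit 7 before 0) = (1 − (4/3)^2) / (1 − (4/3)^7) = 1701/14197

Let u_k denote P(reach 7 before 0 | start at k). Boundary: u_0 = 0, u_7 = 1. Recurrence: u_k = 3/7·u_{k+1} + 4/7·u_{k-1} for 1 ≤ k ≤ 6. Try u_k = A + B·r^k with r = q/p = (4/7)/(3/7) = 4/3. Substitution satisfies the recurrence; boundary conditions give:
  u_k = (1 − r^k) / (1 − r^N) = (1 − (4/3)^2) / (1 − (4/3)^7) = 1701/14197.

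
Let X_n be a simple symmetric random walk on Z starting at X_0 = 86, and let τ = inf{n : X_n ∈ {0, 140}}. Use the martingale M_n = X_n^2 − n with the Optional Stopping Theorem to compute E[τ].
E[τ] = 4644

M_n = X_n^2 − n is a martingale (since E[X_{n+1}^2 | F_n] = X_n^2 + 1). By OST (τ has finite mean in a bounded region), E[M_τ] = E[M_0] = X_0^2 − 0 = 86^2 = 7396. Also E[M_τ] = E[X_τ^2] − E[τ]. The walk exits at 0 or 140, with P(hit 140 first) = 86/140, so E[X_τ^2] = 140^2 · 86/140 + 0 = 12040. Thus E[τ] = E[X_τ^2] − E[M_τ] = 12040 − 7396 = 4644 = 86(140 − 86) = 4644.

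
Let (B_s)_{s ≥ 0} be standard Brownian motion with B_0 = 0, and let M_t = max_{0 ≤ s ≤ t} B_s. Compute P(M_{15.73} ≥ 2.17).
P(M_{15.73} ≥ 2.17) = 2·P(B_{15.73} ≥ 2.17) = 2(1 − Φ(2.17/√15.73)) ≈ 0.5843

By the reflection principle for Brownian motion, P(M_t ≥ a) = 2 · P(B_t ≥ a) for a ≥ 0. Since B_t ~ N(0, t), P(B_t ≥ 2.17) = 1 − Φ(2.17/√t) = 1 − Φ(2.17/√15.73) = 1 − Φ(0.5471). So
  P(M_{15.73} ≥ 2.17) = 2(1 − Φ(0.5471)) ≈ 0.5843.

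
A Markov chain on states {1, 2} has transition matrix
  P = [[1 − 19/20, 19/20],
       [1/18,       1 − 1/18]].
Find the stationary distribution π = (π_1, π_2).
π_1 = 10/181, π_2 = 171/181

Solve πP = π with π_1 + π_2 = 1. From πP = π: π_1 · (1 − 19/20) + π_2 · 1/18 = π_1 ⇒ π_2 · 1/18 = π_1 · 19/20 ⇒ π_2/π_1 = (19/20)/(1/18) = 171/10. Together with π_1 + π_2 = 1:
  π_1 = (1/18)/(19/20 + 1/18) = (1/18)/(181/180) = 10/181,
  π_2 = (19/20)/(19/20 + 1/18) = (19/20)/(181/180) = 171/181.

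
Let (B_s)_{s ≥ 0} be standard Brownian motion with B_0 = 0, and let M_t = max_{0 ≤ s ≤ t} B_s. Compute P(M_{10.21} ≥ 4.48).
P(M_{10.21} ≥ 4.48) = 2·P(B_{10.21} ≥ 4.48) = 2(1 − Φ(4.48/√10.21)) ≈ 0.1609

By the reflection principle for Brownian motion, P(M_t ≥ a) = 2 · P(B_t ≥ a) for a ≥ 0. Since B_t ~ N(0, t), P(B_t ≥ 4.48) = 1 − Φ(4.48/√t) = 1 − Φ(4.48/√10.21) = 1 − Φ(1.4021). So
  P(M_{10.21} ≥ 4.48) = 2(1 − Φ(1.4021)) ≈ 0.1609.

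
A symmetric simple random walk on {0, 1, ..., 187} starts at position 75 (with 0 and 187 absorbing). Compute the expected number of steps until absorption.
E[τ | X_0 = 75] = 8400

Let v_k = E[τ | X_0 = k]. Boundary: v_0 = v_187 = 0. Recurrence: v_k = 1 + (v_{k-1} + v_{k+1})/2 for 1 ≤ k ≤ 186. The particular solution to v_k − (v_{k-1} + v_{k+1})/2 = 1 is v_k = −k^2. Adding homogeneous solution A + B k and matching boundaries gives v_k = k (187 − k). Substituting k = 75: v_75 = 75 · 112 = 8400.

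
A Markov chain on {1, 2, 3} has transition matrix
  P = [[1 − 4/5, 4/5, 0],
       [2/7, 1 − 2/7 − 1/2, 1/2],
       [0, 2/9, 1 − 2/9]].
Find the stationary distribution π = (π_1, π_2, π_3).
π = (10/101, 28/101, 63/101)

This is a birth-death chain on three states, which satisfies detailed balance: π_1 · P_{12} = π_2 · P_{21} and π_2 · P_{23} = π_3 · P_{32}.
From π_1 · 4/5 = π_2 · 2/7: π_2/π_1 = (4/5)/(2/7) = 14/5.
From π_2 · 1/2 = π_3 · 2/9: π_3/π_2 = (1/2)/(2/9) = 9/4.
Take π_1 proportional to 1; then unnormalized π = (1, 14/5, 63/10). Normalize by dividing by the sum 101/10:
  π = (10/101, 28/101, 63/101).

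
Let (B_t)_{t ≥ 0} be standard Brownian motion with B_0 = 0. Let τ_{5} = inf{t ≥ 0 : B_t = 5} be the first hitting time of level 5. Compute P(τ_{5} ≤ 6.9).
P(τ_{5} ≤ 6.9) = 2(1 − Φ(5/√6.9)) = 2(1 − Φ(1.9035)) ≈ 0.0570

By the reflection principle for standard BM, P(τ_b ≤ t) = 2 · P(B_t ≥ b). Since B_t ~ N(0, t), P(B_t ≥ 5) = 1 − Φ(5/√t) = 1 − Φ(5/√6.9) = 1 − Φ(1.9035) ≈ 0.02849. Doubling: P(τ_{5} ≤ 6.9) ≈ 2 · 0.02849 = 0.05698 ≈ 0.0570.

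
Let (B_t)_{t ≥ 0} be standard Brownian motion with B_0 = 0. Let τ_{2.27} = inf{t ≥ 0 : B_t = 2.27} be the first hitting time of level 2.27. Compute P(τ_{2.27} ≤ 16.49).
P(τ_{2.27} ≤ 16.49) = 2(1 − Φ(2.27/√16.49)) = 2(1 − Φ(0.5590)) ≈ 0.5762

By the reflection principle for standard BM, P(τ_b ≤ t) = 2 · P(B_t ≥ b). Since B_t ~ N(0, t), P(B_t ≥ 2.27) = 1 − Φ(2.27/√t) = 1 − Φ(2.27/√16.49) = 1 − Φ(0.5590) ≈ 0.28808. Doubling: P(τ_{2.27} ≤ 16.49) ≈ 2 · 0.28808 = 0.57616 ≈ 0.5762.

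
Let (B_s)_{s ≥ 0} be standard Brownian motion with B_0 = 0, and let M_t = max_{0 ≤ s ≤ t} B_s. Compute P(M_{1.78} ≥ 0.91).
P(M_{1.78} ≥ 0.91) = 2·P(B_{1.78} ≥ 0.91) = 2(1 − Φ(0.91/√1.78)) ≈ 0.4952

By the reflection principle for Brownian motion, P(M_t ≥ a) = 2 · P(B_t ≥ a) for a ≥ 0. Since B_t ~ N(0, t), P(B_t ≥ 0.91) = 1 − Φ(0.91/√t) = 1 − Φ(0.91/√1.78) = 1 − Φ(0.6821). So
  P(M_{1.78} ≥ 0.91) = 2(1 − Φ(0.6821)) ≈ 0.4952.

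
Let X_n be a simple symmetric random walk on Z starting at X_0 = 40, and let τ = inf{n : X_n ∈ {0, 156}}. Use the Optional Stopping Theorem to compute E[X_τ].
E[X_τ] = 40

X_n is a martingale and τ is a bounded-mean stopping time (indeed τ is finite a.s. with bounded expectation since the walk is in a bounded region). By the OST, E[X_τ] = E[X_0] = 40. Equivalently: E[X_τ] = 156 · P(hit 156 first) + 0 · P(hit 0 first) = 156 · (40/156) = 40.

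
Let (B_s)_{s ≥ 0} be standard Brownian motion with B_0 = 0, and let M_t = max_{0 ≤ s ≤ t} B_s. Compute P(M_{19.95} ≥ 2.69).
P(M_{19.95} ≥ 2.69) = 2·P(B_{19.95} ≥ 2.69) = 2(1 − Φ(2.69/√19.95)) ≈ 0.5470

By the reflection principle for Brownian motion, P(M_t ≥ a) = 2 · P(B_t ≥ a) for a ≥ 0. Since B_t ~ N(0, t), P(B_t ≥ 2.69) = 1 − Φ(2.69/√t) = 1 − Φ(2.69/√19.95) = 1 − Φ(0.6023). So
  P(M_{19.95} ≥ 2.69) = 2(1 − Φ(0.6023)) ≈ 0.5470.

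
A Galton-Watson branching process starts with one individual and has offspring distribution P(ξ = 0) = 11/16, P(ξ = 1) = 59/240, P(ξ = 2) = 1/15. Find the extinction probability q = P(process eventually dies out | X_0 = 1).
q = 1

Mean offspring μ = 0·11/16 + 1·59/240 + 2·1/15 = 91/240 ≤ 1. For μ ≤ 1 with offspring not concentrated at 1, the Galton-Watson process goes extinct almost surely, so q = 1.
(Algebraic check: The pgf is f(s) = 11/16 + 59/240·s + 1/15·s². The extinction probability q is the smallest fixed point of f in [0, 1]. Setting s = f(s):
  1/15·s² + (59/240 − 1)·s + 11/16 = 0
  1/15·s² − (11/16 + 1/15)·s + 11/16 = 0
which factors as (s − 1)·(1/15·s − 11/16) = 0, giving roots s = 1 and s = (11/16)/(1/15) = 165/16. Since 165/16 ≥ 1, the smallest root in [0, 1] is s = 1.)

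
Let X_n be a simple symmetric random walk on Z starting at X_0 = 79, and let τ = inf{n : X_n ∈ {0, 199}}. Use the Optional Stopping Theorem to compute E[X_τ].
E[X_τ] = 79

X_n is a martingale and τ is a bounded-mean stopping time (indeed τ is finite a.s. with bounded expectation since the walk is in a bounded region). By the OST, E[X_τ] = E[X_0] = 79. Equivalently: E[X_τ] = 199 · P(hit 199 first) + 0 · P(hit 0 first) = 199 · (79/199) = 79.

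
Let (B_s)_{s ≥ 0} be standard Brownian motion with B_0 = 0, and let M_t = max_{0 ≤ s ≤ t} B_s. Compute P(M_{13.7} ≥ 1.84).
P(M_{13.7} ≥ 1.84) = 2·P(B_{13.7} ≥ 1.84) = 2(1 − Φ(1.84/√13.7)) ≈ 0.6191

By the reflection principle for Brownian motion, P(M_t ≥ a) = 2 · P(B_t ≥ a) for a ≥ 0. Since B_t ~ N(0, t), P(B_t ≥ 1.84) = 1 − Φ(1.84/√t) = 1 − Φ(1.84/√13.7) = 1 − Φ(0.4971). So
  P(M_{13.7} ≥ 1.84) = 2(1 − Φ(0.4971)) ≈ 0.6191.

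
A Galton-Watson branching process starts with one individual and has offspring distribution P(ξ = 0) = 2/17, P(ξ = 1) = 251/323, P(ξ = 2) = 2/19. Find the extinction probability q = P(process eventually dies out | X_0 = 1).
q = 1

Mean offspring μ = 0·2/17 + 1·251/323 + 2·2/19 = 319/323 ≤ 1. For μ ≤ 1 with offspring not concentrated at 1, the Galton-Watson process goes extinct almost surely, so q = 1.
(Algebraic check: The pgf is f(s) = 2/17 + 251/323·s + 2/19·s². The extinction probability q is the smallest fixed point of f in [0, 1]. Setting s = f(s):
  2/19·s² + (251/323 − 1)·s + 2/17 = 0
  2/19·s² − (2/17 + 2/19)·s + 2/17 = 0
which factors as (s − 1)·(2/19·s − 2/17) = 0, giving roots s = 1 and s = (2/17)/(2/19) = 19/17. Since 19/17 ≥ 1, the smallest root in [0, 1] is s = 1.)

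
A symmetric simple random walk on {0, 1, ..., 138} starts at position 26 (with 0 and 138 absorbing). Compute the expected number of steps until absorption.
E[τ | X_0 = 26] = 2912

Let v_k = E[τ | X_0 = k]. Boundary: v_0 = v_138 = 0. Recurrence: v_k = 1 + (v_{k-1} + v_{k+1})/2 for 1 ≤ k ≤ 137. The particular solution to v_k − (v_{k-1} + v_{k+1})/2 = 1 is v_k = −k^2. Adding homogeneous solution A + B k and matching boundaries gives v_k = k (138 − k). Substituting k = 26: v_26 = 26 · 112 = 2912.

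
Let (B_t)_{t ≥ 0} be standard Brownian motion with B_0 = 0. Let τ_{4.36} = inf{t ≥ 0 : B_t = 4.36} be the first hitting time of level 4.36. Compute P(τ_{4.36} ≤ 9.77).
P(τ_{4.36} ≤ 9.77) = 2(1 − Φ(4.36/√9.77)) = 2(1 − Φ(1.3949)) ≈ 0.1630

By the reflection principle for standard BM, P(τ_b ≤ t) = 2 · P(B_t ≥ b). Since B_t ~ N(0, t), P(B_t ≥ 4.36) = 1 − Φ(4.36/√t) = 1 − Φ(4.36/√9.77) = 1 − Φ(1.3949) ≈ 0.08152. Doubling: P(τ_{4.36} ≤ 9.77) ≈ 2 · 0.08152 = 0.16304 ≈ 0.1630.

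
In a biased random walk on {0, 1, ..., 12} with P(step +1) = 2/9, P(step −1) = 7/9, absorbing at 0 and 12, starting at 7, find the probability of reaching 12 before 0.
P(hit 12 before 0) = (1 − (7/2)^7) / (1 − (7/2)^12) = 5269856/2768256621

Let u_k denote P(reach 12 before 0 | start at k). Boundary: u_0 = 0, u_12 = 1. Recurrence: u_k = 2/9·u_{k+1} + 7/9·u_{k-1} for 1 ≤ k ≤ 11. Try u_k = A + B·r^k with r = q/p = (7/9)/(2/9) = 7/2. Substitution satisfies the recurrence; boundary conditions give:
  u_k = (1 − r^k) / (1 − r^N) = (1 − (7/2)^7) / (1 − (7/2)^12) = 5269856/2768256621.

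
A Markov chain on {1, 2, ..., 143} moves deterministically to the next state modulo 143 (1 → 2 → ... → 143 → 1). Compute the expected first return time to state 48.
E[T_48 | X_0 = 48] = 143

The chain cycles deterministically, so starting at state 48 it returns in exactly 143 steps. Equivalently, the stationary distribution is uniform π_j = 1/143 for every state j, so by Kac's formula E[T_48] = 1/π_48 = 143.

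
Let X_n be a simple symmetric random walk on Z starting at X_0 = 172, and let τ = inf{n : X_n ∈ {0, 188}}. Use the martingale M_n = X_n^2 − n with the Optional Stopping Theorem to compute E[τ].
E[τ] = 2752

M_n = X_n^2 − n is a martingale (since E[X_{n+1}^2 | F_n] = X_n^2 + 1). By OST (τ has finite mean in a bounded region), E[M_τ] = E[M_0] = X_0^2 − 0 = 172^2 = 29584. Also E[M_τ] = E[X_τ^2] − E[τ]. The walk exits at 0 or 188, with P(hit 188 first) = 172/188, so E[X_τ^2] = 188^2 · 172/188 + 0 = 32336. Thus E[τ] = E[X_τ^2] − E[M_τ] = 32336 − 29584 = 2752 = 172(188 − 172) = 2752.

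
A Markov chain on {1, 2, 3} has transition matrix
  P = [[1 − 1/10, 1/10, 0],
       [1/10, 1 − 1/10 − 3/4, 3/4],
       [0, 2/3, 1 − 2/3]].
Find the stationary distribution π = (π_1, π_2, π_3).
π = (8/25, 8/25, 9/25)

This is a birth-death chain on three states, which satisfies detailed balance: π_1 · P_{12} = π_2 · P_{21} and π_2 · P_{23} = π_3 · P_{32}.
From π_1 · 1/10 = π_2 · 1/10: π_2/π_1 = (1/10)/(1/10) = 1.
From π_2 · 3/4 = π_3 · 2/3: π_3/π_2 = (3/4)/(2/3) = 9/8.
Take π_1 proportional to 1; then unnormalized π = (1, 1, 9/8). Normalize by dividing by the sum 25/8:
  π = (8/25, 8/25, 9/25).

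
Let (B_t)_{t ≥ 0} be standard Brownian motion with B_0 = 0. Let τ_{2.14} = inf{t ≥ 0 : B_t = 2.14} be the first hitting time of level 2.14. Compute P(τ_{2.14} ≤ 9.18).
P(τ_{2.14} ≤ 9.18) = 2(1 − Φ(2.14/√9.18)) = 2(1 − Φ(0.7063)) ≈ 0.4800

By the reflection principle for standard BM, P(τ_b ≤ t) = 2 · P(B_t ≥ b). Since B_t ~ N(0, t), P(B_t ≥ 2.14) = 1 − Φ(2.14/√t) = 1 − Φ(2.14/√9.18) = 1 − Φ(0.7063) ≈ 0.24000. Doubling: P(τ_{2.14} ≤ 9.18) ≈ 2 · 0.24000 = 0.48000 ≈ 0.4800.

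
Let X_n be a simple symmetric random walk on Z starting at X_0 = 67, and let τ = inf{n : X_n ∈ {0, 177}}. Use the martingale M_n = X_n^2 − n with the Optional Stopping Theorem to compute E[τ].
E[τ] = 7370

M_n = X_n^2 − n is a martingale (since E[X_{n+1}^2 | F_n] = X_n^2 + 1). By OST (τ has finite mean in a bounded region), E[M_τ] = E[M_0] = X_0^2 − 0 = 67^2 = 4489. Also E[M_τ] = E[X_τ^2] − E[τ]. The walk exits at 0 or 177, with P(hit 177 first) = 67/177, so E[X_τ^2] = 177^2 · 67/177 + 0 = 11859. Thus E[τ] = E[X_τ^2] − E[M_τ] = 11859 − 4489 = 7370 = 67(177 − 67) = 7370.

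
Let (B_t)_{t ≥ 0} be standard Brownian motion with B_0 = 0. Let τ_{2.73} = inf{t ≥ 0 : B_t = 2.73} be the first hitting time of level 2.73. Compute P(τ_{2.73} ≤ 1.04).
P(τ_{2.73} ≤ 1.04) = 2(1 − Φ(2.73/√1.04)) = 2(1 − Φ(2.6770)) ≈ 0.0074

By the reflection principle for standard BM, P(τ_b ≤ t) = 2 · P(B_t ≥ b). Since B_t ~ N(0, t), P(B_t ≥ 2.73) = 1 − Φ(2.73/√t) = 1 − Φ(2.73/√1.04) = 1 − Φ(2.6770) ≈ 0.00371. Doubling: P(τ_{2.73} ≤ 1.04) ≈ 2 · 0.00371 = 0.00742 ≈ 0.0074.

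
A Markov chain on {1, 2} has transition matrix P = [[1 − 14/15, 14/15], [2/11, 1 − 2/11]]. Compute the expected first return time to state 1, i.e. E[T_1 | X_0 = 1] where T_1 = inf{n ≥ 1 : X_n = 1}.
E[T_1 | X_0 = 1] = 1/π_1 = 92/15

For an irreducible recurrent Markov chain with stationary distribution π, E[T_i | X_0 = i] = 1/π_i (Kac's formula). Here π_1 = (2/11)/(14/15 + 2/11) = (2/11)/(184/165) = 15/92, so E[T_1 | X_0 = 1] = 1/π_1 = (14/15 + 2/11)/(2/11) = (184/165)/(2/11) = 92/15.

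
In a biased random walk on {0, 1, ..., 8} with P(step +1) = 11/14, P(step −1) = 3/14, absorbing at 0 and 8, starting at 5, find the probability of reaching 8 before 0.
P(hit 8 before 0) = (1 − (3/11)^5) / (1 − (3/11)^8) = 26754431/26794040

Let u_k denote P(reach 8 before 0 | start at k). Boundary: u_0 = 0, u_8 = 1. Recurrence: u_k = 11/14·u_{k+1} + 3/14·u_{k-1} for 1 ≤ k ≤ 7. Try u_k = A + B·r^k with r = q/p = (3/14)/(11/14) = 3/11. Substitution satisfies the recurrence; boundary conditions give:
  u_k = (1 − r^k) / (1 − r^N) = (1 − (3/11)^5) / (1 − (3/11)^8) = 26754431/26794040.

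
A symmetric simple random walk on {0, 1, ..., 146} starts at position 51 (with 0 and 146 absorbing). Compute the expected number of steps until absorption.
E[τ | X_0 = 51] = 4845

Let v_k = E[τ | X_0 = k]. Boundary: v_0 = v_146 = 0. Recurrence: v_k = 1 + (v_{k-1} + v_{k+1})/2 for 1 ≤ k ≤ 145. The particular solution to v_k − (v_{k-1} + v_{k+1})/2 = 1 is v_k = −k^2. Adding homogeneous solution A + B k and matching boundaries gives v_k = k (146 − k). Substituting k = 51: v_51 = 51 · 95 = 4845.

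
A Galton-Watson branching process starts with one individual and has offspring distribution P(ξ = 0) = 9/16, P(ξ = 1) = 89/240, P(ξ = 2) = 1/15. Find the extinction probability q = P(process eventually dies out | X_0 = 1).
q = 1

Mean offspring μ = 0·9/16 + 1·89/240 + 2·1/15 = 121/240 ≤ 1. For μ ≤ 1 with offspring not concentrated at 1, the Galton-Watson process goes extinct almost surely, so q = 1.
(Algebraic check: The pgf is f(s) = 9/16 + 89/240·s + 1/15·s². The extinction probability q is the smallest fixed point of f in [0, 1]. Setting s = f(s):
  1/15·s² + (89/240 − 1)·s + 9/16 = 0
  1/15·s² − (9/16 + 1/15)·s + 9/16 = 0
which factors as (s − 1)·(1/15·s − 9/16) = 0, giving roots s = 1 and s = (9/16)/(1/15) = 135/16. Since 135/16 ≥ 1, the smallest root in [0, 1] is s = 1.)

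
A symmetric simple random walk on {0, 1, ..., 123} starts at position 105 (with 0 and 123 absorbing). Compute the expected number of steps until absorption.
E[τ | X_0 = 105] = 1890

Let v_k = E[τ | X_0 = k]. Boundary: v_0 = v_123 = 0. Recurrence: v_k = 1 + (v_{k-1} + v_{k+1})/2 for 1 ≤ k ≤ 122. The particular solution to v_k − (v_{k-1} + v_{k+1})/2 = 1 is v_k = −k^2. Adding homogeneous solution A + B k and matching boundaries gives v_k = k (123 − k). Substituting k = 105: v_105 = 105 · 18 = 1890.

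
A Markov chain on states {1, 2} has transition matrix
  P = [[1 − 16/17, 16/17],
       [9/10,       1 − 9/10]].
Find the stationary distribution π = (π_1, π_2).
π_1 = 153/313, π_2 = 160/313

Solve πP = π with π_1 + π_2 = 1. From πP = π: π_1 · (1 − 16/17) + π_2 · 9/10 = π_1 ⇒ π_2 · 9/10 = π_1 · 16/17 ⇒ π_2/π_1 = (16/17)/(9/10) = 160/153. Together with π_1 + π_2 = 1:
  π_1 = (9/10)/(16/17 + 9/10) = (9/10)/(313/170) = 153/313,
  π_2 = (16/17)/(16/17 + 9/10) = (16/17)/(313/170) = 160/313.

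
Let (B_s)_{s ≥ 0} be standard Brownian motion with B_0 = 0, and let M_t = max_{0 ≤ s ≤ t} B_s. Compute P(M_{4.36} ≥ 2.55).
P(M_{4.36} ≥ 2.55) = 2·P(B_{4.36} ≥ 2.55) = 2(1 − Φ(2.55/√4.36)) ≈ 0.2220

By the reflection principle for Brownian motion, P(M_t ≥ a) = 2 · P(B_t ≥ a) for a ≥ 0. Since B_t ~ N(0, t), P(B_t ≥ 2.55) = 1 − Φ(2.55/√t) = 1 − Φ(2.55/√4.36) = 1 − Φ(1.2212). So
  P(M_{4.36} ≥ 2.55) = 2(1 − Φ(1.2212)) ≈ 0.2220.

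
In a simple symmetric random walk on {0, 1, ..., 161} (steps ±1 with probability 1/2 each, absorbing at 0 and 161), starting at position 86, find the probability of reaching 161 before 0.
P(hit 161 before 0) = 86/161

Let u_k = P(hit 161 before 0 | start at k). Then u_0 = 0, u_161 = 1, and u_k = u_{k-1}/2 + u_{k+1}/2 for 1 ≤ k ≤ 160. This harmonic recurrence is solved by u_k = k/161, giving u_86 = 86/161.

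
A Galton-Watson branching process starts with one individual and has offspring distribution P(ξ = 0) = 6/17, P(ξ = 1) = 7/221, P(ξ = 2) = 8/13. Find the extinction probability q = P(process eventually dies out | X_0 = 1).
q = 39/68

The pgf is f(s) = 6/17 + 7/221·s + 8/13·s². The extinction probability q is the smallest fixed point of f in [0, 1]. Setting s = f(s):
  8/13·s² + (7/221 − 1)·s + 6/17 = 0
  8/13·s² − (6/17 + 8/13)·s + 6/17 = 0
which factors as (s − 1)·(8/13·s − 6/17) = 0, giving roots s = 1 and s = (6/17)/(8/13) = 39/68.
Mean offspring μ = 7/221 + 2·8/13 = 279/221 > 1 (supercritical), so q < 1. The extinction probability is the smaller root: q = (6/17)/(8/13) = 39/68.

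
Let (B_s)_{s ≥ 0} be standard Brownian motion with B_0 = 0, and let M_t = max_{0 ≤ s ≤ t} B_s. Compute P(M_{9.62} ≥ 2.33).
P(M_{9.62} ≥ 2.33) = 2·P(B_{9.62} ≥ 2.33) = 2(1 − Φ(2.33/√9.62)) ≈ 0.4525

By the reflection principle for Brownian motion, P(M_t ≥ a) = 2 · P(B_t ≥ a) for a ≥ 0. Since B_t ~ N(0, t), P(B_t ≥ 2.33) = 1 − Φ(2.33/√t) = 1 − Φ(2.33/√9.62) = 1 − Φ(0.7512). So
  P(M_{9.62} ≥ 2.33) = 2(1 − Φ(0.7512)) ≈ 0.4525.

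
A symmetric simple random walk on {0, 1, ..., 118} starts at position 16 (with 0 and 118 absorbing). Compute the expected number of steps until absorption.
E[τ | X_0 = 16] = 1632

Let v_k = E[τ | X_0 = k]. Boundary: v_0 = v_118 = 0. Recurrence: v_k = 1 + (v_{k-1} + v_{k+1})/2 for 1 ≤ k ≤ 117. The particular solution to v_k − (v_{k-1} + v_{k+1})/2 = 1 is v_k = −k^2. Adding homogeneous solution A + B k and matching boundaries gives v_k = k (118 − k). Substituting k = 16: v_16 = 16 · 102 = 1632.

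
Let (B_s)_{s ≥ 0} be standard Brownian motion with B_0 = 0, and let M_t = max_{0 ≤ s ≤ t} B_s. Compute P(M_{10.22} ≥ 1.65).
P(M_{10.22} ≥ 1.65) = 2·P(B_{10.22} ≥ 1.65) = 2(1 − Φ(1.65/√10.22)) ≈ 0.6058

By the reflection principle for Brownian motion, P(M_t ≥ a) = 2 · P(B_t ≥ a) for a ≥ 0. Since B_t ~ N(0, t), P(B_t ≥ 1.65) = 1 − Φ(1.65/√t) = 1 − Φ(1.65/√10.22) = 1 − Φ(0.5161). So
  P(M_{10.22} ≥ 1.65) = 2(1 − Φ(0.5161)) ≈ 0.6058.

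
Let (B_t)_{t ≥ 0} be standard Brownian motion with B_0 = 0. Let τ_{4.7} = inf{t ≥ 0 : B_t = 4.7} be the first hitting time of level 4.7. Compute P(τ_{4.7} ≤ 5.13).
P(τ_{4.7} ≤ 5.13) = 2(1 − Φ(4.7/√5.13)) = 2(1 − Φ(2.0751)) ≈ 0.0380

By the reflection principle for standard BM, P(τ_b ≤ t) = 2 · P(B_t ≥ b). Since B_t ~ N(0, t), P(B_t ≥ 4.7) = 1 − Φ(4.7/√t) = 1 − Φ(4.7/√5.13) = 1 − Φ(2.0751) ≈ 0.01899. Doubling: P(τ_{4.7} ≤ 5.13) ≈ 2 · 0.01899 = 0.03798 ≈ 0.0380.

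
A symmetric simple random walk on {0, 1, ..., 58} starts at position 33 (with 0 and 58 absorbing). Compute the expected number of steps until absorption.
E[τ | X_0 = 33] = 825

Let v_k = E[τ | X_0 = k]. Boundary: v_0 = v_58 = 0. Recurrence: v_k = 1 + (v_{k-1} + v_{k+1})/2 for 1 ≤ k ≤ 57. The particular solution to v_k − (v_{k-1} + v_{k+1})/2 = 1 is v_k = −k^2. Adding homogeneous solution A + B k and matching boundaries gives v_k = k (58 − k). Substituting k = 33: v_33 = 33 · 25 = 825.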